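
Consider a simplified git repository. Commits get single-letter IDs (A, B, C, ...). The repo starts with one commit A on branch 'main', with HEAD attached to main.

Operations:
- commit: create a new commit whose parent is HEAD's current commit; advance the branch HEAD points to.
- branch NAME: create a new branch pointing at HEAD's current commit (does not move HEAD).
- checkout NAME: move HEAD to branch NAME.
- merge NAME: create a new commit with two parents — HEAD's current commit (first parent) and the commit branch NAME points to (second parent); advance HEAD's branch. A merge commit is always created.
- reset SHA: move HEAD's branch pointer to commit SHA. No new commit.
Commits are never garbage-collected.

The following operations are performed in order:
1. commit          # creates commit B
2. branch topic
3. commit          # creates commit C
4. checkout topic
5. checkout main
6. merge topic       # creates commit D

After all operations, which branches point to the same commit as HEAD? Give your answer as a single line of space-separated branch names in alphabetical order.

After op 1 (commit): HEAD=main@B [main=B]
After op 2 (branch): HEAD=main@B [main=B topic=B]
After op 3 (commit): HEAD=main@C [main=C topic=B]
After op 4 (checkout): HEAD=topic@B [main=C topic=B]
After op 5 (checkout): HEAD=main@C [main=C topic=B]
After op 6 (merge): HEAD=main@D [main=D topic=B]

Answer: main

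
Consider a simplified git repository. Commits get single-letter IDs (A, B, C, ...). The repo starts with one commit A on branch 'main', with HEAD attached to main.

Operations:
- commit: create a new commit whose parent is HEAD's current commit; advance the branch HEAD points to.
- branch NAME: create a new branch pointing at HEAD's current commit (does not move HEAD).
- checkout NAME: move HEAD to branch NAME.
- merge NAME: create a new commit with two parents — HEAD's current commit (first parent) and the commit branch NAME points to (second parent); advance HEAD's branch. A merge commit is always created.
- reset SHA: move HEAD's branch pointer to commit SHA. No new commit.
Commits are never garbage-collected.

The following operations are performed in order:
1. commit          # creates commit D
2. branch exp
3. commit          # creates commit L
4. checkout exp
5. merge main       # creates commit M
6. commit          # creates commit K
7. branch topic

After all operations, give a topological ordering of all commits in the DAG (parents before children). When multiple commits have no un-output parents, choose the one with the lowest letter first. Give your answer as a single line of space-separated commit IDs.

Answer: A D L M K

Derivation:
After op 1 (commit): HEAD=main@D [main=D]
After op 2 (branch): HEAD=main@D [exp=D main=D]
After op 3 (commit): HEAD=main@L [exp=D main=L]
After op 4 (checkout): HEAD=exp@D [exp=D main=L]
After op 5 (merge): HEAD=exp@M [exp=M main=L]
After op 6 (commit): HEAD=exp@K [exp=K main=L]
After op 7 (branch): HEAD=exp@K [exp=K main=L topic=K]
commit A: parents=[]
commit D: parents=['A']
commit K: parents=['M']
commit L: parents=['D']
commit M: parents=['D', 'L']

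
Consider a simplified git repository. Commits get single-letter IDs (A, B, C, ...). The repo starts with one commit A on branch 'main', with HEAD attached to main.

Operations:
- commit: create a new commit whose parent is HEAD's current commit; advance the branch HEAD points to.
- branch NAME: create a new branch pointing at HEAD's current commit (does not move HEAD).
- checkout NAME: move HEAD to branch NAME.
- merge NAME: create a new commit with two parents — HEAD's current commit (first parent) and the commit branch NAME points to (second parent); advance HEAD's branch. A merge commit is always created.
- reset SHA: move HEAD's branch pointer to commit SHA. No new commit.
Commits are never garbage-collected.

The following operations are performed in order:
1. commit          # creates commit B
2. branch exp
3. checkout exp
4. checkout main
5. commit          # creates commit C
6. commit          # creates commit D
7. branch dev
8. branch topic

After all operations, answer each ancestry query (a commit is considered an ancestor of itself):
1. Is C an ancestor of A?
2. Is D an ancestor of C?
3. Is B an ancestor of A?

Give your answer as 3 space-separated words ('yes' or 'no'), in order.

Answer: no no no

Derivation:
After op 1 (commit): HEAD=main@B [main=B]
After op 2 (branch): HEAD=main@B [exp=B main=B]
After op 3 (checkout): HEAD=exp@B [exp=B main=B]
After op 4 (checkout): HEAD=main@B [exp=B main=B]
After op 5 (commit): HEAD=main@C [exp=B main=C]
After op 6 (commit): HEAD=main@D [exp=B main=D]
After op 7 (branch): HEAD=main@D [dev=D exp=B main=D]
After op 8 (branch): HEAD=main@D [dev=D exp=B main=D topic=D]
ancestors(A) = {A}; C in? no
ancestors(C) = {A,B,C}; D in? no
ancestors(A) = {A}; B in? no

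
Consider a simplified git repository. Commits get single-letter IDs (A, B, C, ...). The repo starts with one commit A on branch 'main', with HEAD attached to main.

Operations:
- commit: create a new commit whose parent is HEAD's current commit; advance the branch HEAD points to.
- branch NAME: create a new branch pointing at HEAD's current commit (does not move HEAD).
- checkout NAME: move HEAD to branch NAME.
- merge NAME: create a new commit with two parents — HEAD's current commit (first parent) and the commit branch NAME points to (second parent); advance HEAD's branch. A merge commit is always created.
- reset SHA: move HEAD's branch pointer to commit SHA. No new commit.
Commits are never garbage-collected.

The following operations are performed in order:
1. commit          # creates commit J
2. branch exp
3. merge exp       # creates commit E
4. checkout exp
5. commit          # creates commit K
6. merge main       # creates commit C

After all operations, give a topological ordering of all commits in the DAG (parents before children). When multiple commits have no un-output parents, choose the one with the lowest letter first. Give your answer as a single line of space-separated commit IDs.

Answer: A J E K C

Derivation:
After op 1 (commit): HEAD=main@J [main=J]
After op 2 (branch): HEAD=main@J [exp=J main=J]
After op 3 (merge): HEAD=main@E [exp=J main=E]
After op 4 (checkout): HEAD=exp@J [exp=J main=E]
After op 5 (commit): HEAD=exp@K [exp=K main=E]
After op 6 (merge): HEAD=exp@C [exp=C main=E]
commit A: parents=[]
commit C: parents=['K', 'E']
commit E: parents=['J', 'J']
commit J: parents=['A']
commit K: parents=['J']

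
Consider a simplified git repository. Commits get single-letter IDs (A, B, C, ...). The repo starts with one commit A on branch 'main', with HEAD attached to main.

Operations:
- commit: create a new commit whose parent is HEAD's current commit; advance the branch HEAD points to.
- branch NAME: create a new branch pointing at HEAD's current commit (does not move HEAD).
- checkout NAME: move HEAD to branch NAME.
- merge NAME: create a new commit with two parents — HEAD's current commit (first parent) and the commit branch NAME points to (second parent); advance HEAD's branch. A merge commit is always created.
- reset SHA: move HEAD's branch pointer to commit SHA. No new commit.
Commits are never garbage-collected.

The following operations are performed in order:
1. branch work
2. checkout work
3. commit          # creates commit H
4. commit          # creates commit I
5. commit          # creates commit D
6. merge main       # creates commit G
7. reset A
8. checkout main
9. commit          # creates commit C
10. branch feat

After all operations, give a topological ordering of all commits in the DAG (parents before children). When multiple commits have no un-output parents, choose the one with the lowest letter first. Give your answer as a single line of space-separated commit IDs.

Answer: A C H I D G

Derivation:
After op 1 (branch): HEAD=main@A [main=A work=A]
After op 2 (checkout): HEAD=work@A [main=A work=A]
After op 3 (commit): HEAD=work@H [main=A work=H]
After op 4 (commit): HEAD=work@I [main=A work=I]
After op 5 (commit): HEAD=work@D [main=A work=D]
After op 6 (merge): HEAD=work@G [main=A work=G]
After op 7 (reset): HEAD=work@A [main=A work=A]
After op 8 (checkout): HEAD=main@A [main=A work=A]
After op 9 (commit): HEAD=main@C [main=C work=A]
After op 10 (branch): HEAD=main@C [feat=C main=C work=A]
commit A: parents=[]
commit C: parents=['A']
commit D: parents=['I']
commit G: parents=['D', 'A']
commit H: parents=['A']
commit I: parents=['H']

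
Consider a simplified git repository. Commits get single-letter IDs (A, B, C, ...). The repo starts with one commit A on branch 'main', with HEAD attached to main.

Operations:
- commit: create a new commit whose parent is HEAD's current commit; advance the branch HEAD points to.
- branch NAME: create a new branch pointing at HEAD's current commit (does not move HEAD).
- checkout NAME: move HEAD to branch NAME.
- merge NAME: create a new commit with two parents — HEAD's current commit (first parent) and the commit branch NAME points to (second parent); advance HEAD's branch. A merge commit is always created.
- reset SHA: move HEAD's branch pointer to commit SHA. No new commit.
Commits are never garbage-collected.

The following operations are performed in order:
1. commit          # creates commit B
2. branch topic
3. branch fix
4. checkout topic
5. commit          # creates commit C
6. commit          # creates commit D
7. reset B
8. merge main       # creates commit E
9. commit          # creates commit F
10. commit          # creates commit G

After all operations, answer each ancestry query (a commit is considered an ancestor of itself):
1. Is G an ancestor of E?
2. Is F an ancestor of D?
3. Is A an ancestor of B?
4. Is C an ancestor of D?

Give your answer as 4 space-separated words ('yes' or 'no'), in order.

Answer: no no yes yes

Derivation:
After op 1 (commit): HEAD=main@B [main=B]
After op 2 (branch): HEAD=main@B [main=B topic=B]
After op 3 (branch): HEAD=main@B [fix=B main=B topic=B]
After op 4 (checkout): HEAD=topic@B [fix=B main=B topic=B]
After op 5 (commit): HEAD=topic@C [fix=B main=B topic=C]
After op 6 (commit): HEAD=topic@D [fix=B main=B topic=D]
After op 7 (reset): HEAD=topic@B [fix=B main=B topic=B]
After op 8 (merge): HEAD=topic@E [fix=B main=B topic=E]
After op 9 (commit): HEAD=topic@F [fix=B main=B topic=F]
After op 10 (commit): HEAD=topic@G [fix=B main=B topic=G]
ancestors(E) = {A,B,E}; G in? no
ancestors(D) = {A,B,C,D}; F in? no
ancestors(B) = {A,B}; A in? yes
ancestors(D) = {A,B,C,D}; C in? yes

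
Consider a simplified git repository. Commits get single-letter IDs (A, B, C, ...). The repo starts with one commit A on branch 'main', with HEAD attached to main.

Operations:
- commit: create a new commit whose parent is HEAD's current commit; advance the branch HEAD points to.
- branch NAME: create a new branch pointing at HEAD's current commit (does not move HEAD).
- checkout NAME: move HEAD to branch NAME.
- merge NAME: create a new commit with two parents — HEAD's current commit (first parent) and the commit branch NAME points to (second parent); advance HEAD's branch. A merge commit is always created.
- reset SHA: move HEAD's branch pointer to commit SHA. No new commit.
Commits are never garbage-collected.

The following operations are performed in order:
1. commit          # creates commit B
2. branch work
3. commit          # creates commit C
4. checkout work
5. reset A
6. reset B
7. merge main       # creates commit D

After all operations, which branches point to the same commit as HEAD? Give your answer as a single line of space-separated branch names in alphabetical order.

Answer: work

Derivation:
After op 1 (commit): HEAD=main@B [main=B]
After op 2 (branch): HEAD=main@B [main=B work=B]
After op 3 (commit): HEAD=main@C [main=C work=B]
After op 4 (checkout): HEAD=work@B [main=C work=B]
After op 5 (reset): HEAD=work@A [main=C work=A]
After op 6 (reset): HEAD=work@B [main=C work=B]
After op 7 (merge): HEAD=work@D [main=C work=D]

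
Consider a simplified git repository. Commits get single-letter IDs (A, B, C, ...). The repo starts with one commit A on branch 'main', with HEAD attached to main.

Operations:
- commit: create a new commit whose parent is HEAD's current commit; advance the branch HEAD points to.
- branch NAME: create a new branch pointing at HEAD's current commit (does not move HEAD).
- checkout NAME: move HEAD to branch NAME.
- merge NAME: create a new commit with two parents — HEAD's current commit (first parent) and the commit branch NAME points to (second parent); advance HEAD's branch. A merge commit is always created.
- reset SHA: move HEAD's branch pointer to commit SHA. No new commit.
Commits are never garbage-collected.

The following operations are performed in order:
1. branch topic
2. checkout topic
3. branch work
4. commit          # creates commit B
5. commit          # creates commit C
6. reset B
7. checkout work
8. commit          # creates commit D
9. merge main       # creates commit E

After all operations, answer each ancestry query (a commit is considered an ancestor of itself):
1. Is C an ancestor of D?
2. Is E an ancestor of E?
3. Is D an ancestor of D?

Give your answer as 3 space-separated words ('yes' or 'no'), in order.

After op 1 (branch): HEAD=main@A [main=A topic=A]
After op 2 (checkout): HEAD=topic@A [main=A topic=A]
After op 3 (branch): HEAD=topic@A [main=A topic=A work=A]
After op 4 (commit): HEAD=topic@B [main=A topic=B work=A]
After op 5 (commit): HEAD=topic@C [main=A topic=C work=A]
After op 6 (reset): HEAD=topic@B [main=A topic=B work=A]
After op 7 (checkout): HEAD=work@A [main=A topic=B work=A]
After op 8 (commit): HEAD=work@D [main=A topic=B work=D]
After op 9 (merge): HEAD=work@E [main=A topic=B work=E]
ancestors(D) = {A,D}; C in? no
ancestors(E) = {A,D,E}; E in? yes
ancestors(D) = {A,D}; D in? yes

Answer: no yes yes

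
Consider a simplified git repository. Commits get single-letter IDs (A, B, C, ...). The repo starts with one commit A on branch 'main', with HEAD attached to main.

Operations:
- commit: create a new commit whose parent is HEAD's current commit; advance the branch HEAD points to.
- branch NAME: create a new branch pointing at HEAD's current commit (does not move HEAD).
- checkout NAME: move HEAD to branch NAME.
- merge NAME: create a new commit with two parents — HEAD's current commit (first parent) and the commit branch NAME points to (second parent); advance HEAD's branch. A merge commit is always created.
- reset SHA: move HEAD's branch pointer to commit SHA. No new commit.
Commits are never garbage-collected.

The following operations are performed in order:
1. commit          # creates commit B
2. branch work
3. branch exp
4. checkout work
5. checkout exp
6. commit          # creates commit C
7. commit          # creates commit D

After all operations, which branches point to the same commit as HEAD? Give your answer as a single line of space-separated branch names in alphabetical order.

Answer: exp

Derivation:
After op 1 (commit): HEAD=main@B [main=B]
After op 2 (branch): HEAD=main@B [main=B work=B]
After op 3 (branch): HEAD=main@B [exp=B main=B work=B]
After op 4 (checkout): HEAD=work@B [exp=B main=B work=B]
After op 5 (checkout): HEAD=exp@B [exp=B main=B work=B]
After op 6 (commit): HEAD=exp@C [exp=C main=B work=B]
After op 7 (commit): HEAD=exp@D [exp=D main=B work=B]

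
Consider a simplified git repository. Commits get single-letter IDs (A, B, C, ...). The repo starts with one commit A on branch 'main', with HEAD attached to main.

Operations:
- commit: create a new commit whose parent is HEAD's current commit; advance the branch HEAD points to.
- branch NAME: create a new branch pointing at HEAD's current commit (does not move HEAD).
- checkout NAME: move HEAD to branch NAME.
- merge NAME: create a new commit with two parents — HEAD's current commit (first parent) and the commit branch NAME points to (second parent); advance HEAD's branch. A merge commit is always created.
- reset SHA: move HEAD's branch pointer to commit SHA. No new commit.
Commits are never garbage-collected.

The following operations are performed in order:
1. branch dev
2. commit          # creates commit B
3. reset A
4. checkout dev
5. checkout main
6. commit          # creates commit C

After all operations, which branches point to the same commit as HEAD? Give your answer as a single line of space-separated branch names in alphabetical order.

Answer: main

Derivation:
After op 1 (branch): HEAD=main@A [dev=A main=A]
After op 2 (commit): HEAD=main@B [dev=A main=B]
After op 3 (reset): HEAD=main@A [dev=A main=A]
After op 4 (checkout): HEAD=dev@A [dev=A main=A]
After op 5 (checkout): HEAD=main@A [dev=A main=A]
After op 6 (commit): HEAD=main@C [dev=A main=C]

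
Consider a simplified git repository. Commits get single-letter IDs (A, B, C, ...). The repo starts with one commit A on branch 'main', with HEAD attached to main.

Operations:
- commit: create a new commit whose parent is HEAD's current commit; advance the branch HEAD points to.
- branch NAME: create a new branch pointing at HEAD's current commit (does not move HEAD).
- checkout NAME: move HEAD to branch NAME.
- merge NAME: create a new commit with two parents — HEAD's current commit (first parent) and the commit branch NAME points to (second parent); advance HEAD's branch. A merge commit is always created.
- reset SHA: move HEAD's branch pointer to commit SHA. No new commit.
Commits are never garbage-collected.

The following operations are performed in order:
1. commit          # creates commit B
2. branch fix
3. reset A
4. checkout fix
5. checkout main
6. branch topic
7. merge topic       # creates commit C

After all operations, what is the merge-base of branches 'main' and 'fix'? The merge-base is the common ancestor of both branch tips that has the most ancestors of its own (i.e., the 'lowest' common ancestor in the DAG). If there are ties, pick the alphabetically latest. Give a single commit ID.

Answer: A

Derivation:
After op 1 (commit): HEAD=main@B [main=B]
After op 2 (branch): HEAD=main@B [fix=B main=B]
After op 3 (reset): HEAD=main@A [fix=B main=A]
After op 4 (checkout): HEAD=fix@B [fix=B main=A]
After op 5 (checkout): HEAD=main@A [fix=B main=A]
After op 6 (branch): HEAD=main@A [fix=B main=A topic=A]
After op 7 (merge): HEAD=main@C [fix=B main=C topic=A]
ancestors(main=C): ['A', 'C']
ancestors(fix=B): ['A', 'B']
common: ['A']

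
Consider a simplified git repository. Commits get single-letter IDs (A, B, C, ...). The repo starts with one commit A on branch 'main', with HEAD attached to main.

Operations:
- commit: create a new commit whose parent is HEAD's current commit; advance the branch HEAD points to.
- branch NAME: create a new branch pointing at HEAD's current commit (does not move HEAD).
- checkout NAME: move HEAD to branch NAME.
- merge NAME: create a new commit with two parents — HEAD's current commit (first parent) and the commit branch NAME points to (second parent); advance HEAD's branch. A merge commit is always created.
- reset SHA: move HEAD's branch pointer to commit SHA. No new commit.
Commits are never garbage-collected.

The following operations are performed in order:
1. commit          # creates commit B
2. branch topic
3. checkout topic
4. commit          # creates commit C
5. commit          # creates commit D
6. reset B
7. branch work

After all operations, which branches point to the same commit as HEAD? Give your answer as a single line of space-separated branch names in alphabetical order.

Answer: main topic work

Derivation:
After op 1 (commit): HEAD=main@B [main=B]
After op 2 (branch): HEAD=main@B [main=B topic=B]
After op 3 (checkout): HEAD=topic@B [main=B topic=B]
After op 4 (commit): HEAD=topic@C [main=B topic=C]
After op 5 (commit): HEAD=topic@D [main=B topic=D]
After op 6 (reset): HEAD=topic@B [main=B topic=B]
After op 7 (branch): HEAD=topic@B [main=B topic=B work=B]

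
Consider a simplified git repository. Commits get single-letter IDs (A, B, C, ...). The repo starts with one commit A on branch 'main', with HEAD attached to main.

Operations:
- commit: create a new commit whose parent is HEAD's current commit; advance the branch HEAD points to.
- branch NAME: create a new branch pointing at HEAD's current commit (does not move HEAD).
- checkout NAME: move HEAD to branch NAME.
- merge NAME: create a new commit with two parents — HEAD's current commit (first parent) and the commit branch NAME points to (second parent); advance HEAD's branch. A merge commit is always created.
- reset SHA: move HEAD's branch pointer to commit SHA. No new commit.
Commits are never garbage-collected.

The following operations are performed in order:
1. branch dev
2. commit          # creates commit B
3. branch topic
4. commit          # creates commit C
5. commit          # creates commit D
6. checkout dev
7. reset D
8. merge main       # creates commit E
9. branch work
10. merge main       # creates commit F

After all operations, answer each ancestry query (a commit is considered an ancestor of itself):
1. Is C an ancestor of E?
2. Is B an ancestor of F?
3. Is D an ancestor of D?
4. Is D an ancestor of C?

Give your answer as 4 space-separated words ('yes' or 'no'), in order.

Answer: yes yes yes no

Derivation:
After op 1 (branch): HEAD=main@A [dev=A main=A]
After op 2 (commit): HEAD=main@B [dev=A main=B]
After op 3 (branch): HEAD=main@B [dev=A main=B topic=B]
After op 4 (commit): HEAD=main@C [dev=A main=C topic=B]
After op 5 (commit): HEAD=main@D [dev=A main=D topic=B]
After op 6 (checkout): HEAD=dev@A [dev=A main=D topic=B]
After op 7 (reset): HEAD=dev@D [dev=D main=D topic=B]
After op 8 (merge): HEAD=dev@E [dev=E main=D topic=B]
After op 9 (branch): HEAD=dev@E [dev=E main=D topic=B work=E]
After op 10 (merge): HEAD=dev@F [dev=F main=D topic=B work=E]
ancestors(E) = {A,B,C,D,E}; C in? yes
ancestors(F) = {A,B,C,D,E,F}; B in? yes
ancestors(D) = {A,B,C,D}; D in? yes
ancestors(C) = {A,B,C}; D in? no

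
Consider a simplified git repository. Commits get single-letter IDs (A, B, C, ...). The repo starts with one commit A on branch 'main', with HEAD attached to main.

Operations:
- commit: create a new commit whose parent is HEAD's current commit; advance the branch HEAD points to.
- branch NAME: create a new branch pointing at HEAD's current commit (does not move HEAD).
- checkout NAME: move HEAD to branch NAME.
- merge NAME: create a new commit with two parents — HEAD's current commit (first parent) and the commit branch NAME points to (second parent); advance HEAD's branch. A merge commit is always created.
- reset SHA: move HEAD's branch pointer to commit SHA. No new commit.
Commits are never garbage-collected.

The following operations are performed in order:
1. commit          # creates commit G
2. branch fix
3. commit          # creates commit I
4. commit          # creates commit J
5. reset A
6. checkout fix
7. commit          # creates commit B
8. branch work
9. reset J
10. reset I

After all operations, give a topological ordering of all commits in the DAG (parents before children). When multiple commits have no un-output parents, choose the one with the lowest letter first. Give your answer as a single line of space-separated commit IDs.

After op 1 (commit): HEAD=main@G [main=G]
After op 2 (branch): HEAD=main@G [fix=G main=G]
After op 3 (commit): HEAD=main@I [fix=G main=I]
After op 4 (commit): HEAD=main@J [fix=G main=J]
After op 5 (reset): HEAD=main@A [fix=G main=A]
After op 6 (checkout): HEAD=fix@G [fix=G main=A]
After op 7 (commit): HEAD=fix@B [fix=B main=A]
After op 8 (branch): HEAD=fix@B [fix=B main=A work=B]
After op 9 (reset): HEAD=fix@J [fix=J main=A work=B]
After op 10 (reset): HEAD=fix@I [fix=I main=A work=B]
commit A: parents=[]
commit B: parents=['G']
commit G: parents=['A']
commit I: parents=['G']
commit J: parents=['I']

Answer: A G B I J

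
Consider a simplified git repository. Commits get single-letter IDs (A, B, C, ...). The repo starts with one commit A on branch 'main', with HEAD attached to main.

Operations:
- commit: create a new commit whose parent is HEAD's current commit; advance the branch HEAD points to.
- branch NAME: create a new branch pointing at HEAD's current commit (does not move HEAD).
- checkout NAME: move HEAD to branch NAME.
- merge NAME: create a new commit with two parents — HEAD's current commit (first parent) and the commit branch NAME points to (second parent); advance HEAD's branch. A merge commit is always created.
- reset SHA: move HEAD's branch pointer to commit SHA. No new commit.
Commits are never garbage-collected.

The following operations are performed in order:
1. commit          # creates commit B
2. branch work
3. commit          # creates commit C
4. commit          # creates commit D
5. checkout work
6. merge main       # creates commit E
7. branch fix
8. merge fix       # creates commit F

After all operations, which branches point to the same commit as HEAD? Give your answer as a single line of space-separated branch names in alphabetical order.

Answer: work

Derivation:
After op 1 (commit): HEAD=main@B [main=B]
After op 2 (branch): HEAD=main@B [main=B work=B]
After op 3 (commit): HEAD=main@C [main=C work=B]
After op 4 (commit): HEAD=main@D [main=D work=B]
After op 5 (checkout): HEAD=work@B [main=D work=B]
After op 6 (merge): HEAD=work@E [main=D work=E]
After op 7 (branch): HEAD=work@E [fix=E main=D work=E]
After op 8 (merge): HEAD=work@F [fix=E main=D work=F]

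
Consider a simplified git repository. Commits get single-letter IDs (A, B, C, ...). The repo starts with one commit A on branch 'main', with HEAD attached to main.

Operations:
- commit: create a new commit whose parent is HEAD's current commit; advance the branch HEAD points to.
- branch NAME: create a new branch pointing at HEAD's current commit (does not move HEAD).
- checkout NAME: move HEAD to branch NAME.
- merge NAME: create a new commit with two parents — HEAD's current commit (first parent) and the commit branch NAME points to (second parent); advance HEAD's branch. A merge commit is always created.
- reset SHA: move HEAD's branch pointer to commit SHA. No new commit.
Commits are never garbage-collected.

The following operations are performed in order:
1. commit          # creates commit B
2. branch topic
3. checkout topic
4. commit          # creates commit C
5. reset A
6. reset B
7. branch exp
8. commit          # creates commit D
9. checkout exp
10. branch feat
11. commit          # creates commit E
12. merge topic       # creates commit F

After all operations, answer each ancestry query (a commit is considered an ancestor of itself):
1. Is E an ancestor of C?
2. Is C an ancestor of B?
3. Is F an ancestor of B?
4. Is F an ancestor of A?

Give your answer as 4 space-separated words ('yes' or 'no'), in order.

After op 1 (commit): HEAD=main@B [main=B]
After op 2 (branch): HEAD=main@B [main=B topic=B]
After op 3 (checkout): HEAD=topic@B [main=B topic=B]
After op 4 (commit): HEAD=topic@C [main=B topic=C]
After op 5 (reset): HEAD=topic@A [main=B topic=A]
After op 6 (reset): HEAD=topic@B [main=B topic=B]
After op 7 (branch): HEAD=topic@B [exp=B main=B topic=B]
After op 8 (commit): HEAD=topic@D [exp=B main=B topic=D]
After op 9 (checkout): HEAD=exp@B [exp=B main=B topic=D]
After op 10 (branch): HEAD=exp@B [exp=B feat=B main=B topic=D]
After op 11 (commit): HEAD=exp@E [exp=E feat=B main=B topic=D]
After op 12 (merge): HEAD=exp@F [exp=F feat=B main=B topic=D]
ancestors(C) = {A,B,C}; E in? no
ancestors(B) = {A,B}; C in? no
ancestors(B) = {A,B}; F in? no
ancestors(A) = {A}; F in? no

Answer: no no no no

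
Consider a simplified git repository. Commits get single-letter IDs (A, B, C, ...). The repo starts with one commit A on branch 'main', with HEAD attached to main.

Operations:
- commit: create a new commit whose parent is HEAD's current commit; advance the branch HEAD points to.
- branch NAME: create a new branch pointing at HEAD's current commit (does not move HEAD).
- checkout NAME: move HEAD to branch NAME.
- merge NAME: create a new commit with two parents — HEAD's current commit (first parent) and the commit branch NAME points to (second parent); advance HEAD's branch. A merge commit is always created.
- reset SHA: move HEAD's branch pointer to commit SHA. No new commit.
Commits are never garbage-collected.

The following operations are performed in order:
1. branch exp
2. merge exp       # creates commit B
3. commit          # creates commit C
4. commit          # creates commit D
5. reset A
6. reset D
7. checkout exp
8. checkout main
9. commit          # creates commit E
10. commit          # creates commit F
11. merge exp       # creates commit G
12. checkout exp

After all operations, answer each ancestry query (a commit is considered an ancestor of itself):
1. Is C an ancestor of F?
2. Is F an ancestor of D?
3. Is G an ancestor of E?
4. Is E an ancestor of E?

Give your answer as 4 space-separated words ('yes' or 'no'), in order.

Answer: yes no no yes

Derivation:
After op 1 (branch): HEAD=main@A [exp=A main=A]
After op 2 (merge): HEAD=main@B [exp=A main=B]
After op 3 (commit): HEAD=main@C [exp=A main=C]
After op 4 (commit): HEAD=main@D [exp=A main=D]
After op 5 (reset): HEAD=main@A [exp=A main=A]
After op 6 (reset): HEAD=main@D [exp=A main=D]
After op 7 (checkout): HEAD=exp@A [exp=A main=D]
After op 8 (checkout): HEAD=main@D [exp=A main=D]
After op 9 (commit): HEAD=main@E [exp=A main=E]
After op 10 (commit): HEAD=main@F [exp=A main=F]
After op 11 (merge): HEAD=main@G [exp=A main=G]
After op 12 (checkout): HEAD=exp@A [exp=A main=G]
ancestors(F) = {A,B,C,D,E,F}; C in? yes
ancestors(D) = {A,B,C,D}; F in? no
ancestors(E) = {A,B,C,D,E}; G in? no
ancestors(E) = {A,B,C,D,E}; E in? yes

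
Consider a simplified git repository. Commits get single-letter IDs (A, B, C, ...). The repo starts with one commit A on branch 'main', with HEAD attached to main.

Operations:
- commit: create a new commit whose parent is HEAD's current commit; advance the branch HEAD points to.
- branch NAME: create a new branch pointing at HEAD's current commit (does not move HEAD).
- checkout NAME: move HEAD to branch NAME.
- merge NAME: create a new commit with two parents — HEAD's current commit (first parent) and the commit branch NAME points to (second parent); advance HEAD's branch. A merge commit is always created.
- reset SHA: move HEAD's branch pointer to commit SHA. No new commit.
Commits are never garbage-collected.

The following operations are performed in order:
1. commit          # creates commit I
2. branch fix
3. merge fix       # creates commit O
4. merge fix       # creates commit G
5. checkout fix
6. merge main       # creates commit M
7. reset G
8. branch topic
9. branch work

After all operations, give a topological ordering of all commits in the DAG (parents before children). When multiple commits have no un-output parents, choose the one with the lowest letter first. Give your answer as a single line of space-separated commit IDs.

After op 1 (commit): HEAD=main@I [main=I]
After op 2 (branch): HEAD=main@I [fix=I main=I]
After op 3 (merge): HEAD=main@O [fix=I main=O]
After op 4 (merge): HEAD=main@G [fix=I main=G]
After op 5 (checkout): HEAD=fix@I [fix=I main=G]
After op 6 (merge): HEAD=fix@M [fix=M main=G]
After op 7 (reset): HEAD=fix@G [fix=G main=G]
After op 8 (branch): HEAD=fix@G [fix=G main=G topic=G]
After op 9 (branch): HEAD=fix@G [fix=G main=G topic=G work=G]
commit A: parents=[]
commit G: parents=['O', 'I']
commit I: parents=['A']
commit M: parents=['I', 'G']
commit O: parents=['I', 'I']

Answer: A I O G M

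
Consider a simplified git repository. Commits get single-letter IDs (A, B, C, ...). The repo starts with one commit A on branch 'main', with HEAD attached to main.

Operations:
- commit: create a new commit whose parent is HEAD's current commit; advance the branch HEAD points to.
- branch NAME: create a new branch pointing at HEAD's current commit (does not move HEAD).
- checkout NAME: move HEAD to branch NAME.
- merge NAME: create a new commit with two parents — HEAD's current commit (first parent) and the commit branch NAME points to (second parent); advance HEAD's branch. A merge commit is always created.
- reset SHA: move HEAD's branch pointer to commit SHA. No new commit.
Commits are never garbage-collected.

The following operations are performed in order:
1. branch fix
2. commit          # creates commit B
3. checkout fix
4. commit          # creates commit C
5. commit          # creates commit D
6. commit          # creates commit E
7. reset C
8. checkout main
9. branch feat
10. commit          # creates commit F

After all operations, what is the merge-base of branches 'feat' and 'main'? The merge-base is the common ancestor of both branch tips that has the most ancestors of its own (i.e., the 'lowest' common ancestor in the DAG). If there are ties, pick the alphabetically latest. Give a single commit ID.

Answer: B

Derivation:
After op 1 (branch): HEAD=main@A [fix=A main=A]
After op 2 (commit): HEAD=main@B [fix=A main=B]
After op 3 (checkout): HEAD=fix@A [fix=A main=B]
After op 4 (commit): HEAD=fix@C [fix=C main=B]
After op 5 (commit): HEAD=fix@D [fix=D main=B]
After op 6 (commit): HEAD=fix@E [fix=E main=B]
After op 7 (reset): HEAD=fix@C [fix=C main=B]
After op 8 (checkout): HEAD=main@B [fix=C main=B]
After op 9 (branch): HEAD=main@B [feat=B fix=C main=B]
After op 10 (commit): HEAD=main@F [feat=B fix=C main=F]
ancestors(feat=B): ['A', 'B']
ancestors(main=F): ['A', 'B', 'F']
common: ['A', 'B']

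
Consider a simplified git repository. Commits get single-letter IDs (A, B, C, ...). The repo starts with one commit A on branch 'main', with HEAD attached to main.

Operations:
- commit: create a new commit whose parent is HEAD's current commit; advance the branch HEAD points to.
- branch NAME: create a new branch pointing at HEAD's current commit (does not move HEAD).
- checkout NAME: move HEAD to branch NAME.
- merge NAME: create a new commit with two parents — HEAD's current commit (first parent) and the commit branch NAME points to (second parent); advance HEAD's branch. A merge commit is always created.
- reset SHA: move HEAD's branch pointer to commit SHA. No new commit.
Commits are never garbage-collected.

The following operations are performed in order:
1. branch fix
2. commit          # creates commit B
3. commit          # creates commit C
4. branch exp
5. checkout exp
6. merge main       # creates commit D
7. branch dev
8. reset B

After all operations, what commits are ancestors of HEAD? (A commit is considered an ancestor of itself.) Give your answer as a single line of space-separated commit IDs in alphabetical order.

After op 1 (branch): HEAD=main@A [fix=A main=A]
After op 2 (commit): HEAD=main@B [fix=A main=B]
After op 3 (commit): HEAD=main@C [fix=A main=C]
After op 4 (branch): HEAD=main@C [exp=C fix=A main=C]
After op 5 (checkout): HEAD=exp@C [exp=C fix=A main=C]
After op 6 (merge): HEAD=exp@D [exp=D fix=A main=C]
After op 7 (branch): HEAD=exp@D [dev=D exp=D fix=A main=C]
After op 8 (reset): HEAD=exp@B [dev=D exp=B fix=A main=C]

Answer: A B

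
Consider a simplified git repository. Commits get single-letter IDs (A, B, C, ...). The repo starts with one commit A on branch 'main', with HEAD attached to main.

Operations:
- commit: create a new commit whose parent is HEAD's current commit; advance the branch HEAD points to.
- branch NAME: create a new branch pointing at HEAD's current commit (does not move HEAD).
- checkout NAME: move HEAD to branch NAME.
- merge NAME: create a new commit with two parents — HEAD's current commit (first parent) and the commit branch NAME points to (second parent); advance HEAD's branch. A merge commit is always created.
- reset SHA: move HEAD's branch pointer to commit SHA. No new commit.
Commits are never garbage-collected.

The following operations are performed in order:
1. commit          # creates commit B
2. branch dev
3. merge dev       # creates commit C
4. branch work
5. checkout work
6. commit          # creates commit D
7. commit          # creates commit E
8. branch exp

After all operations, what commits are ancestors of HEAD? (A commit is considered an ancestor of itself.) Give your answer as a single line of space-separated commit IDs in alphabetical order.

Answer: A B C D E

Derivation:
After op 1 (commit): HEAD=main@B [main=B]
After op 2 (branch): HEAD=main@B [dev=B main=B]
After op 3 (merge): HEAD=main@C [dev=B main=C]
After op 4 (branch): HEAD=main@C [dev=B main=C work=C]
After op 5 (checkout): HEAD=work@C [dev=B main=C work=C]
After op 6 (commit): HEAD=work@D [dev=B main=C work=D]
After op 7 (commit): HEAD=work@E [dev=B main=C work=E]
After op 8 (branch): HEAD=work@E [dev=B exp=E main=C work=E]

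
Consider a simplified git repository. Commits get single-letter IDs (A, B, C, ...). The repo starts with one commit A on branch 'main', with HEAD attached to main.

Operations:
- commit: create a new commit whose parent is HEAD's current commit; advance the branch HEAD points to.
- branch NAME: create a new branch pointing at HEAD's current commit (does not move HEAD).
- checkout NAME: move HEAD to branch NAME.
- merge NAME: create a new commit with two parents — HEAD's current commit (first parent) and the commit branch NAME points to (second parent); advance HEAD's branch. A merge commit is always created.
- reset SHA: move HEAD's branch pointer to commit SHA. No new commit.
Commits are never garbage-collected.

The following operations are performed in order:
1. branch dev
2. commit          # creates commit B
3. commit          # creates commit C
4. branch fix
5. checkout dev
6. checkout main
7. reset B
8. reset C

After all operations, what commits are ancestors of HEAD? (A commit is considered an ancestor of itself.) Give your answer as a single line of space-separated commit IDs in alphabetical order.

Answer: A B C

Derivation:
After op 1 (branch): HEAD=main@A [dev=A main=A]
After op 2 (commit): HEAD=main@B [dev=A main=B]
After op 3 (commit): HEAD=main@C [dev=A main=C]
After op 4 (branch): HEAD=main@C [dev=A fix=C main=C]
After op 5 (checkout): HEAD=dev@A [dev=A fix=C main=C]
After op 6 (checkout): HEAD=main@C [dev=A fix=C main=C]
After op 7 (reset): HEAD=main@B [dev=A fix=C main=B]
After op 8 (reset): HEAD=main@C [dev=A fix=C main=C]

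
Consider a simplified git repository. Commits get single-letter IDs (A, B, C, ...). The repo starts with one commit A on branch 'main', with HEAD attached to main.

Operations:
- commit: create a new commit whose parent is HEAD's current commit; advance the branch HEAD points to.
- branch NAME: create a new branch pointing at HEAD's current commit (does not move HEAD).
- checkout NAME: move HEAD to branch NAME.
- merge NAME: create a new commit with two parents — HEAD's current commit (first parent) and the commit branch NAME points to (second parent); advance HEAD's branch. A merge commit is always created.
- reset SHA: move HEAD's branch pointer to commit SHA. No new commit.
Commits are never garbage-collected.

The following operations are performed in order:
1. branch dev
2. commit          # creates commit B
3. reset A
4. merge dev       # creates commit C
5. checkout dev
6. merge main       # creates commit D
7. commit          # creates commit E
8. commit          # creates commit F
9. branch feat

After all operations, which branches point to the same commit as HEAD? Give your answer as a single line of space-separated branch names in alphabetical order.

Answer: dev feat

Derivation:
After op 1 (branch): HEAD=main@A [dev=A main=A]
After op 2 (commit): HEAD=main@B [dev=A main=B]
After op 3 (reset): HEAD=main@A [dev=A main=A]
After op 4 (merge): HEAD=main@C [dev=A main=C]
After op 5 (checkout): HEAD=dev@A [dev=A main=C]
After op 6 (merge): HEAD=dev@D [dev=D main=C]
After op 7 (commit): HEAD=dev@E [dev=E main=C]
After op 8 (commit): HEAD=dev@F [dev=F main=C]
After op 9 (branch): HEAD=dev@F [dev=F feat=F main=C]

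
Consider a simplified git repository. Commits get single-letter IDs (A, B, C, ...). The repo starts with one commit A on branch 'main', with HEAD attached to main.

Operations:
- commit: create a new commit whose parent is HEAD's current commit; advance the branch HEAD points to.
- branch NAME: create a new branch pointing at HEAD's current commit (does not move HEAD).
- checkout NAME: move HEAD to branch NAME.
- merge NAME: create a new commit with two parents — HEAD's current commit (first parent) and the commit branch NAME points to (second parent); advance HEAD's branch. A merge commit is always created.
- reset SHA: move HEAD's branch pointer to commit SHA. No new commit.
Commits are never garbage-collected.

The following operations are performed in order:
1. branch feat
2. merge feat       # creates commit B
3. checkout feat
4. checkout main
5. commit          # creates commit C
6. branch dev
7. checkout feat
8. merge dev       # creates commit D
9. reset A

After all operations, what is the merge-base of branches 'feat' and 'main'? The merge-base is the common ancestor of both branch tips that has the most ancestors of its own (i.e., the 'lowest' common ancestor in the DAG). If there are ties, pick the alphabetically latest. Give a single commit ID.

Answer: A

Derivation:
After op 1 (branch): HEAD=main@A [feat=A main=A]
After op 2 (merge): HEAD=main@B [feat=A main=B]
After op 3 (checkout): HEAD=feat@A [feat=A main=B]
After op 4 (checkout): HEAD=main@B [feat=A main=B]
After op 5 (commit): HEAD=main@C [feat=A main=C]
After op 6 (branch): HEAD=main@C [dev=C feat=A main=C]
After op 7 (checkout): HEAD=feat@A [dev=C feat=A main=C]
After op 8 (merge): HEAD=feat@D [dev=C feat=D main=C]
After op 9 (reset): HEAD=feat@A [dev=C feat=A main=C]
ancestors(feat=A): ['A']
ancestors(main=C): ['A', 'B', 'C']
common: ['A']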